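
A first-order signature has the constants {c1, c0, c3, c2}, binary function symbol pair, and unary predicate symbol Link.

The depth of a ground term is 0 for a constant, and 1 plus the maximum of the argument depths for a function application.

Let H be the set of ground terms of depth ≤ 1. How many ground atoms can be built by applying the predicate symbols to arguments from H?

First count ground terms of depth ≤ 1.
If N_k denotes the number of depth-≤k ground terms, the 4 constants give N_0 = 4, and each function symbol of arity r contributes N_{k-1}^r new terms at level k: N_k = 4 + N_{k-1}^2.
N_0 = 4
N_1 = 4 + 4^2 = 20
So |H| = 20.
Ground atoms are formed by filling each argument slot of a predicate with a term from H, so an r-ary predicate gives |H|^r atoms:
  Link: 20
Total ground atoms: 20.

20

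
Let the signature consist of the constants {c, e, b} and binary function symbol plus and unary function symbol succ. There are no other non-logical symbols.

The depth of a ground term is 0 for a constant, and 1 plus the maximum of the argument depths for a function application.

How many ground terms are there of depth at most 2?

Let N_k = |{terms of depth ≤ k}|. Then N_0 = 3 and N_k = 3 + N_{k-1}^2 + N_{k-1} for k ≥ 1 (one summand per function symbol, arity giving the exponent).
N_0 = 3
N_1 = 3 + 3^2 + 3 = 15
N_2 = 3 + 15^2 + 15 = 243

243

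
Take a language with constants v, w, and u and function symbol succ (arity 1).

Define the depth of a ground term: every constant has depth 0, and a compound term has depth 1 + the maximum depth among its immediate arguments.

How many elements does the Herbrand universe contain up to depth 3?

12

Count level by level. With function symbols succ/1, the terms of depth ≤ k are the 3 constants together with each function applied to depth-≤(k−1) tuples, so N_k = 3 + N_{k-1}.
N_0 = 3
N_1 = 3 + 3 = 6
N_2 = 3 + 6 = 9
N_3 = 3 + 9 = 12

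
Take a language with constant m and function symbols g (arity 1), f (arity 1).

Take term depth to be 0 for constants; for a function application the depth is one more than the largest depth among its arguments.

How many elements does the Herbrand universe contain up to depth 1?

Let N_k count ground terms of depth at most k. Each non-constant term of depth ≤ k is some function symbol applied to depth-≤(k−1) arguments, giving N_k = 1 + N_{k-1} + N_{k-1}.
N_0 = 1
N_1 = 1 + 1 + 1 = 3

3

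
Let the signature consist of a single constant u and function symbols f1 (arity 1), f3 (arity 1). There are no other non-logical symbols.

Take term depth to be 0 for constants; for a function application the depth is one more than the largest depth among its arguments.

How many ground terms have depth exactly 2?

Let N_k = |{terms of depth ≤ k}|. Then N_0 = 1 and N_k = 1 + N_{k-1} + N_{k-1} for k ≥ 1 (one summand per function symbol, arity giving the exponent).
N_0 = 1
N_1 = 1 + 1 + 1 = 3
N_2 = 1 + 3 + 3 = 7
Terms of depth exactly 2: N_2 − N_1 = 7 − 3 = 4.

4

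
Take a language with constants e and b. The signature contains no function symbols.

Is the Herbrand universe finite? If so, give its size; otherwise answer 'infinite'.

2

There are no function symbols, so every ground term is one of the 2 constants.
The Herbrand universe is {e, b}, which is finite with 2 elements.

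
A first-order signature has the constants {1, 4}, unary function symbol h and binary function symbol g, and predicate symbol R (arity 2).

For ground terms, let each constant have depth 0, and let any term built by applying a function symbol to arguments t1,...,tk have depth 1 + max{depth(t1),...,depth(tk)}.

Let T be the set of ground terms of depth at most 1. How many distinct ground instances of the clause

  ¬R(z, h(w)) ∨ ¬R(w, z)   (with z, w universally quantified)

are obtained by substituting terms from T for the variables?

64

Ground terms of depth ≤ 1:
  Let N_k count ground terms of depth at most k. Each non-constant term of depth ≤ k is some function symbol applied to depth-≤(k−1) arguments, giving N_k = 2 + N_{k-1} + N_{k-1}^2.
  N_0 = 2
  N_1 = 2 + 2 + 2^2 = 8
So there are 8 ground terms available for substitution.
There are 2 variables to instantiate (z, w), each occurring in at least one literal, so different choices give different ground instances.
Number of ground instances = 8^2 = 64.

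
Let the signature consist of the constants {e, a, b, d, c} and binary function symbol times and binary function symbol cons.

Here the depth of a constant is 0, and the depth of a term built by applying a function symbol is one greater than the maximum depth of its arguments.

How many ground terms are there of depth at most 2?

If N_k denotes the number of depth-≤k ground terms, the 5 constants give N_0 = 5, and each function symbol of arity r contributes N_{k-1}^r new terms at level k: N_k = 5 + N_{k-1}^2 + N_{k-1}^2.
N_0 = 5
N_1 = 5 + 5^2 + 5^2 = 55
N_2 = 5 + 55^2 + 55^2 = 6055

6055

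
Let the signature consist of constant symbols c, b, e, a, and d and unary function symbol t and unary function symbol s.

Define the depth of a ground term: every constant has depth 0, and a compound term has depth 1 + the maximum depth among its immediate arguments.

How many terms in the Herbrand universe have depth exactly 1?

Let N_k = |{terms of depth ≤ k}|. Then N_0 = 5 and N_k = 5 + N_{k-1} + N_{k-1} for k ≥ 1 (one summand per function symbol, arity giving the exponent).
N_0 = 5
N_1 = 5 + 5 + 5 = 15
Terms of depth exactly 1: N_1 − N_0 = 15 − 5 = 10.

10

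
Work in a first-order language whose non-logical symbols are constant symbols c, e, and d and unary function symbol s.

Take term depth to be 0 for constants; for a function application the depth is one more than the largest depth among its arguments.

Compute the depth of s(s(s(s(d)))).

4

depth(s(d)) = 1 + depth(d) = 1 + 0 = 1
depth(s(s(d))) = 1 + depth(s(d)) = 1 + 1 = 2
depth(s(s(s(d)))) = 1 + depth(s(s(d))) = 1 + 2 = 3
depth(s(s(s(s(d))))) = 1 + depth(s(s(s(d)))) = 1 + 3 = 4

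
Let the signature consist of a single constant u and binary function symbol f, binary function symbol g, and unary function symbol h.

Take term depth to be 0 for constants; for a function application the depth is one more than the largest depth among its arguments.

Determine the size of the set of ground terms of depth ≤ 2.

37

Count level by level. With function symbols f/2, g/2, h/1, the terms of depth ≤ k are the 1 constant together with each function applied to depth-≤(k−1) tuples, so N_k = 1 + N_{k-1}^2 + N_{k-1}^2 + N_{k-1}.
N_0 = 1
N_1 = 1 + 1^2 + 1^2 + 1 = 4
N_2 = 1 + 4^2 + 4^2 + 4 = 37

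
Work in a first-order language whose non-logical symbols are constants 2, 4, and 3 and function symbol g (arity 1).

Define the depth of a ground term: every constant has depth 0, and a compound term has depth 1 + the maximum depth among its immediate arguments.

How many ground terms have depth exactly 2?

Let N_k count ground terms of depth at most k. Each non-constant term of depth ≤ k is some function symbol applied to depth-≤(k−1) arguments, giving N_k = 3 + N_{k-1}.
N_0 = 3
N_1 = 3 + 3 = 6
N_2 = 3 + 6 = 9
Terms of depth exactly 2: N_2 − N_1 = 9 − 6 = 3.

3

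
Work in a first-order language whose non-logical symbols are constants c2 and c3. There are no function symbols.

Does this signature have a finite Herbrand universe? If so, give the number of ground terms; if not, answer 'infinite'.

2

There are no function symbols, so every ground term is one of the 2 constants.
The Herbrand universe is {c2, c3}, which is finite with 2 elements.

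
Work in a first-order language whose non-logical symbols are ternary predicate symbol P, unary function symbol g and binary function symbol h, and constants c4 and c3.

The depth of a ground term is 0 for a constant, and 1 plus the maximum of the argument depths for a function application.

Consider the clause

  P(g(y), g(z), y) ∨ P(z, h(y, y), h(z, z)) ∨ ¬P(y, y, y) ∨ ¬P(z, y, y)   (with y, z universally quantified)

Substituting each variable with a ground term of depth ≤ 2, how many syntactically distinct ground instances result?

Ground terms of depth ≤ 2:
  Let N_k count ground terms of depth at most k. Each non-constant term of depth ≤ k is some function symbol applied to depth-≤(k−1) arguments, giving N_k = 2 + N_{k-1} + N_{k-1}^2.
  N_0 = 2
  N_1 = 2 + 2 + 2^2 = 8
  N_2 = 2 + 8 + 8^2 = 74
So there are 74 ground terms available for substitution.
The clause has 2 distinct variables (y, z), each appearing in the body. In the free term algebra distinct substitutions yield syntactically distinct ground instances.
Number of ground instances = 74^2 = 5476.

5476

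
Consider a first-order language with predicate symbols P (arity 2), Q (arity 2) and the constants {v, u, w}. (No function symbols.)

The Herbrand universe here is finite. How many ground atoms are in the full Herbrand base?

With no function symbols, the Herbrand universe is just the 3 constants.
Ground atoms per predicate: P: 3^2 = 9, Q: 3^2 = 9.
Herbrand base size = 9 + 9 = 18.

18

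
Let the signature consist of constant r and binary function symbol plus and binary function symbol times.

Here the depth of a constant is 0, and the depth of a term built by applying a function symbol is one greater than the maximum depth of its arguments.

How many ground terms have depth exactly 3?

704

Let N_k = |{terms of depth ≤ k}|. Then N_0 = 1 and N_k = 1 + N_{k-1}^2 + N_{k-1}^2 for k ≥ 1 (one summand per function symbol, arity giving the exponent).
N_0 = 1
N_1 = 1 + 1^2 + 1^2 = 3
N_2 = 1 + 3^2 + 3^2 = 19
N_3 = 1 + 19^2 + 19^2 = 723
Terms of depth exactly 3: N_3 − N_2 = 723 − 19 = 704.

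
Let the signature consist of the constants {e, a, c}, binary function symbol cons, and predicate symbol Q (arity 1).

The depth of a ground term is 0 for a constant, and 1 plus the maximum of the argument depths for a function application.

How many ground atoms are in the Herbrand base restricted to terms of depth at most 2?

First count ground terms of depth ≤ 2.
If N_k denotes the number of depth-≤k ground terms, the 3 constants give N_0 = 3, and each function symbol of arity r contributes N_{k-1}^r new terms at level k: N_k = 3 + N_{k-1}^2.
N_0 = 3
N_1 = 3 + 3^2 = 12
N_2 = 3 + 12^2 = 147
So |H| = 147.
Each predicate of arity r yields |H|^r ground atoms (one per choice of an r-tuple from H):
  Q: 147
Total ground atoms: 147.

147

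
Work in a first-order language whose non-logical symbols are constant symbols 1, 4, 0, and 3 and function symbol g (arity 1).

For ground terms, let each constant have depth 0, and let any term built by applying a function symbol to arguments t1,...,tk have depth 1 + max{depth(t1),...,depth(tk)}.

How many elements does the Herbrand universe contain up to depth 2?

12

If N_k denotes the number of depth-≤k ground terms, the 4 constants give N_0 = 4, and each function symbol of arity r contributes N_{k-1}^r new terms at level k: N_k = 4 + N_{k-1}.
N_0 = 4
N_1 = 4 + 4 = 8
N_2 = 4 + 8 = 12
Explicitly: 1, 4, 0, 3, g(1), g(4), g(0), g(3), g(g(1)), g(g(4)), g(g(0)), g(g(3)).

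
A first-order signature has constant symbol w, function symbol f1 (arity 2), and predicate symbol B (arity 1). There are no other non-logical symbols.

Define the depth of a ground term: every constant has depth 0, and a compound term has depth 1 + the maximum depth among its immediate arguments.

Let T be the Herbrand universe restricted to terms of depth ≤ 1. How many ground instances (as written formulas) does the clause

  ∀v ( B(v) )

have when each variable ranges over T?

Ground terms of depth ≤ 1:
  Write N_k for the number of ground terms of depth ≤ k. A term of depth ≤ k is either a constant or a function symbol applied to arguments of depth ≤ k−1, so N_k = 1 + N_{k-1}^2.
  N_0 = 1
  N_1 = 1 + 1^2 = 2
So there are 2 ground terms available for substitution.
The clause has 1 distinct variable (v), which appears in the body. In the free term algebra distinct substitutions yield syntactically distinct ground instances.
Number of ground instances = 2.

2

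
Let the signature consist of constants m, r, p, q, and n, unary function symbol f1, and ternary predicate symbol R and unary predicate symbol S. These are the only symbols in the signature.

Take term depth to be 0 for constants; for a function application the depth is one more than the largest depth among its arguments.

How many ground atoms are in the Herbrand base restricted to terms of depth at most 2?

First count ground terms of depth ≤ 2.
Let N_k = |{terms of depth ≤ k}|. Then N_0 = 5 and N_k = 5 + N_{k-1} for k ≥ 1 (one summand per function symbol, arity giving the exponent).
N_0 = 5
N_1 = 5 + 5 = 10
N_2 = 5 + 10 = 15
So |H| = 15.
A ground atom is a predicate applied to a tuple of terms from H, so the count is the sum over predicates of |H|^arity:
  R: 15^3 = 3375;  S: 15
Total ground atoms: 3375 + 15 = 3390.

3390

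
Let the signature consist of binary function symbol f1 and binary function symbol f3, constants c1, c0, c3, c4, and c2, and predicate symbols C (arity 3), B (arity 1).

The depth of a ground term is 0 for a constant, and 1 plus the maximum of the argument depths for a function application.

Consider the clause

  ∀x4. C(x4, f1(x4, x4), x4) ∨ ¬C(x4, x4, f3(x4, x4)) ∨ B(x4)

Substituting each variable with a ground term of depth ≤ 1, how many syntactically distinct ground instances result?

Ground terms of depth ≤ 1:
  Write N_k for the number of ground terms of depth ≤ k. A term of depth ≤ k is either a constant or a function symbol applied to arguments of depth ≤ k−1, so N_k = 5 + N_{k-1}^2 + N_{k-1}^2.
  N_0 = 5
  N_1 = 5 + 5^2 + 5^2 = 55
So there are 55 ground terms available for substitution.
The variable x4 ranges independently over the available ground terms, and distinct assignments produce distinct instances.
Number of ground instances = 55.

55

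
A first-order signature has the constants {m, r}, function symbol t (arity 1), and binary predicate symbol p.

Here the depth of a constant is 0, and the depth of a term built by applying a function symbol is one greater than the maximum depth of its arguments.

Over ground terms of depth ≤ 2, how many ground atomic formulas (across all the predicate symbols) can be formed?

36

First count ground terms of depth ≤ 2.
Let N_k count ground terms of depth at most k. Each non-constant term of depth ≤ k is some function symbol applied to depth-≤(k−1) arguments, giving N_k = 2 + N_{k-1}.
N_0 = 2
N_1 = 2 + 2 = 4
N_2 = 2 + 4 = 6
So |H| = 6.
Each predicate of arity r yields |H|^r ground atoms (one per choice of an r-tuple from H):
  p: 6^2 = 36
Total ground atoms: 36.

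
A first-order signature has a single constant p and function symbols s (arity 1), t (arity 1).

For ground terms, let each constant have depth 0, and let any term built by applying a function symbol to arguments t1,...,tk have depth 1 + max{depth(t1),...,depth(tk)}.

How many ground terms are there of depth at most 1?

Let N_k = |{terms of depth ≤ k}|. Then N_0 = 1 and N_k = 1 + N_{k-1} + N_{k-1} for k ≥ 1 (one summand per function symbol, arity giving the exponent).
N_0 = 1
N_1 = 1 + 1 + 1 = 3
Explicitly: p, s(p), t(p).

3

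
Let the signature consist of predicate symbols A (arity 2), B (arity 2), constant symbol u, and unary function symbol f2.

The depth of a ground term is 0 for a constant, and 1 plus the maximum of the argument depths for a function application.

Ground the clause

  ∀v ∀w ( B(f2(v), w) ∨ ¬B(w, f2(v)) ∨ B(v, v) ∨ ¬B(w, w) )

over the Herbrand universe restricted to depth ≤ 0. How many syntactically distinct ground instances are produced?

1

Ground terms of depth ≤ 0:
  Count level by level. With function symbols f2/1, the terms of depth ≤ k are the 1 constant together with each function applied to depth-≤(k−1) tuples, so N_k = 1 + N_{k-1}.
  N_0 = 1
  Explicitly: u.
So there is exactly 1 ground term available for substitution.
Each of v, w ranges independently over the available ground terms, and distinct assignments produce distinct instances.
Number of ground instances = 1^2 = 1.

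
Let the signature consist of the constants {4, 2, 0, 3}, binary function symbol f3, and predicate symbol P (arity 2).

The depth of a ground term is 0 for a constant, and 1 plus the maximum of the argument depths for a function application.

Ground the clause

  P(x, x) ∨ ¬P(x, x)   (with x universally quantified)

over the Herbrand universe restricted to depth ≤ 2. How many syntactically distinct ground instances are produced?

404

Ground terms of depth ≤ 2:
  Count level by level. With function symbols f3/2, the terms of depth ≤ k are the 4 constants together with each function applied to depth-≤(k−1) tuples, so N_k = 4 + N_{k-1}^2.
  N_0 = 4
  N_1 = 4 + 4^2 = 20
  N_2 = 4 + 20^2 = 404
So there are 404 ground terms available for substitution.
There is 1 variable to instantiate (x),  occurring in at least one literal, so different choices give different ground instances.
Number of ground instances = 404.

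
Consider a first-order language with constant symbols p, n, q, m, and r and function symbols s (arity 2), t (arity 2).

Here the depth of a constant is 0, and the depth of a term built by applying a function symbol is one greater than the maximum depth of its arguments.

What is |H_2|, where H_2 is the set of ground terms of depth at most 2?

6055

Count level by level. With function symbols s/2, t/2, the terms of depth ≤ k are the 5 constants together with each function applied to depth-≤(k−1) tuples, so N_k = 5 + N_{k-1}^2 + N_{k-1}^2.
N_0 = 5
N_1 = 5 + 5^2 + 5^2 = 55
N_2 = 5 + 55^2 + 55^2 = 6055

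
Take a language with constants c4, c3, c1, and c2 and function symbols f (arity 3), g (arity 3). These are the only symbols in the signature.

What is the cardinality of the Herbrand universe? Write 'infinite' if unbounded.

infinite

The signature has at least one function symbol (f, arity 3) and at least one constant (c4).
Iterating f gives infinitely many distinct ground terms: c4, f(c4, c4, c4), f(f(c4, c4, c4), f(c4, c4, c4), f(c4, c4, c4)), ...
So the Herbrand universe is infinite.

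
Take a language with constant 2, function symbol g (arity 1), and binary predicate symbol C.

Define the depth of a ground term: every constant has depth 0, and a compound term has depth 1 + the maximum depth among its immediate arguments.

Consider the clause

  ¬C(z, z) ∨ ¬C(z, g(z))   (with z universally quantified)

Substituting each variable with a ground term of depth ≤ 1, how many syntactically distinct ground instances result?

Ground terms of depth ≤ 1:
  Write N_k for the number of ground terms of depth ≤ k. A term of depth ≤ k is either a constant or a function symbol applied to arguments of depth ≤ k−1, so N_k = 1 + N_{k-1}.
  N_0 = 1
  N_1 = 1 + 1 = 2
  Explicitly: 2, g(2).
So there are 2 ground terms available for substitution.
The variable z ranges independently over the available ground terms, and distinct assignments produce distinct instances.
Number of ground instances = 2.

2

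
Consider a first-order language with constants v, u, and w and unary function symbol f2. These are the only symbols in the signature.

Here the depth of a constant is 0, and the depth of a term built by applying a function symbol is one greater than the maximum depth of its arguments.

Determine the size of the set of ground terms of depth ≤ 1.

If N_k denotes the number of depth-≤k ground terms, the 3 constants give N_0 = 3, and each function symbol of arity r contributes N_{k-1}^r new terms at level k: N_k = 3 + N_{k-1}.
N_0 = 3
N_1 = 3 + 3 = 6
Explicitly: v, u, w, f2(v), f2(u), f2(w).

6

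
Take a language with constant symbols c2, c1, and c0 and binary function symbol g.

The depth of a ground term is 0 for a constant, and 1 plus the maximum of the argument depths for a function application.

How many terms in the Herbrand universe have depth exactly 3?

21465

Let N_k count ground terms of depth at most k. Each non-constant term of depth ≤ k is some function symbol applied to depth-≤(k−1) arguments, giving N_k = 3 + N_{k-1}^2.
N_0 = 3
N_1 = 3 + 3^2 = 12
N_2 = 3 + 12^2 = 147
N_3 = 3 + 147^2 = 21612
Terms of depth exactly 3: N_3 − N_2 = 21612 − 147 = 21465.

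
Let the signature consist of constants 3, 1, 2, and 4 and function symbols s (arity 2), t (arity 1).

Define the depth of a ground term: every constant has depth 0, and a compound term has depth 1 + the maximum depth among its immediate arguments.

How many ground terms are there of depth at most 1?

24

Let N_k = |{terms of depth ≤ k}|. Then N_0 = 4 and N_k = 4 + N_{k-1}^2 + N_{k-1} for k ≥ 1 (one summand per function symbol, arity giving the exponent).
N_0 = 4
N_1 = 4 + 4^2 + 4 = 24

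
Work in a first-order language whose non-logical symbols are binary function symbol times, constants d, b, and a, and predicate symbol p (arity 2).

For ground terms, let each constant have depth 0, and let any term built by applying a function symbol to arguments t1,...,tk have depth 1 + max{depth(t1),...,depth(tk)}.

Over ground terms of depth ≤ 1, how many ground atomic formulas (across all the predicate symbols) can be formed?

First count ground terms of depth ≤ 1.
Let N_k count ground terms of depth at most k. Each non-constant term of depth ≤ k is some function symbol applied to depth-≤(k−1) arguments, giving N_k = 3 + N_{k-1}^2.
N_0 = 3
N_1 = 3 + 3^2 = 12
So |H| = 12.
A ground atom is a predicate applied to a tuple of terms from H, so the count is the sum over predicates of |H|^arity:
  p: 12^2 = 144
Total ground atoms: 144.

144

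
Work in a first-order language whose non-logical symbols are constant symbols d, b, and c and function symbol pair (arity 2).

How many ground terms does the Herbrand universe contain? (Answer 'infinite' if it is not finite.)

The signature has at least one function symbol (pair, arity 2) and at least one constant (d).
Iterating pair gives infinitely many distinct ground terms: d, pair(d, d), pair(pair(d, d), pair(d, d)), ...
So the Herbrand universe is infinite.

infinite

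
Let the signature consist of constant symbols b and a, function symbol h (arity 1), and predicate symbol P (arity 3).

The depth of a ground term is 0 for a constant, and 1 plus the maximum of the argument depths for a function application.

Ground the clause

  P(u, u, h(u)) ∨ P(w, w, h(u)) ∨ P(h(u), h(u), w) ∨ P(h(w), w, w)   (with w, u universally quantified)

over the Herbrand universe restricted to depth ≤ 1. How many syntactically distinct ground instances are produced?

16

Ground terms of depth ≤ 1:
  Let N_k = |{terms of depth ≤ k}|. Then N_0 = 2 and N_k = 2 + N_{k-1} for k ≥ 1 (one summand per function symbol, arity giving the exponent).
  N_0 = 2
  N_1 = 2 + 2 = 4
  Explicitly: b, a, h(b), h(a).
So there are 4 ground terms available for substitution.
The clause has 2 distinct variables (w, u), each appearing in the body. In the free term algebra distinct substitutions yield syntactically distinct ground instances.
Number of ground instances = 4^2 = 16.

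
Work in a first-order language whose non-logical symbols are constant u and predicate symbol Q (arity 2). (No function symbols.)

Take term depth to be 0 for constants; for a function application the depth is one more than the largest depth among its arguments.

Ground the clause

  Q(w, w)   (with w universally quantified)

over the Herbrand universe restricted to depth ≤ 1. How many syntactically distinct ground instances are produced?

1

Ground terms of depth ≤ 1:
  With no function symbols every ground term is a constant, so there is exactly 1 ground term at every depth bound.
  N_0 = 1
  N_1 = 1
  Explicitly: u.
So there is exactly 1 ground term available for substitution.
There is 1 variable to instantiate (w),  occurring in at least one literal, so different choices give different ground instances.
Number of ground instances = 1.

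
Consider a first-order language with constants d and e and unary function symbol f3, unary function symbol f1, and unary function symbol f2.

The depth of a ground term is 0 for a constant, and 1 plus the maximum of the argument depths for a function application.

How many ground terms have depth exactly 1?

6

If N_k denotes the number of depth-≤k ground terms, the 2 constants give N_0 = 2, and each function symbol of arity r contributes N_{k-1}^r new terms at level k: N_k = 2 + N_{k-1} + N_{k-1} + N_{k-1}.
N_0 = 2
N_1 = 2 + 2 + 2 + 2 = 8
Terms of depth exactly 1: N_1 − N_0 = 8 − 2 = 6.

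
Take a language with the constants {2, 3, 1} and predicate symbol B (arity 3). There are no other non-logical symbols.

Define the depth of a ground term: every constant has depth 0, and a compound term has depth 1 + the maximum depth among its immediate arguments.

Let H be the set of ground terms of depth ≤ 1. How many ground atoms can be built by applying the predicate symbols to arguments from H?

First count ground terms of depth ≤ 1.
With no function symbols every ground term is a constant, so there are exactly 3 ground terms at every depth bound.
N_0 = 3
N_1 = 3
Explicitly: 2, 3, 1.
So |H| = 3.
Ground atoms are formed by filling each argument slot of a predicate with a term from H, so an r-ary predicate gives |H|^r atoms:
  B: 3^3 = 27
Total ground atoms: 27.

27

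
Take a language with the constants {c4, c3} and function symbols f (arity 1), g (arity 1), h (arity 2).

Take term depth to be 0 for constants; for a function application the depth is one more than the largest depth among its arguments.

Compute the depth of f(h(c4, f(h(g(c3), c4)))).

depth(g(c3)) = 1 + depth(c3) = 1 + 0 = 1
depth(h(g(c3), c4)) = 1 + max(1, 0) = 2
depth(f(h(g(c3), c4))) = 1 + depth(h(g(c3), c4)) = 1 + 2 = 3
depth(h(c4, f(h(g(c3), c4)))) = 1 + max(0, 3) = 4
depth(f(h(c4, f(h(g(c3), c4))))) = 1 + depth(h(c4, f(h(g(c3), c4)))) = 1 + 4 = 5

5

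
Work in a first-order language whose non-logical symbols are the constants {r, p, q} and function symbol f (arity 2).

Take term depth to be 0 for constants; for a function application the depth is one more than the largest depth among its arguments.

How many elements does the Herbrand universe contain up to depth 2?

Let N_k count ground terms of depth at most k. Each non-constant term of depth ≤ k is some function symbol applied to depth-≤(k−1) arguments, giving N_k = 3 + N_{k-1}^2.
N_0 = 3
N_1 = 3 + 3^2 = 12
N_2 = 3 + 12^2 = 147

147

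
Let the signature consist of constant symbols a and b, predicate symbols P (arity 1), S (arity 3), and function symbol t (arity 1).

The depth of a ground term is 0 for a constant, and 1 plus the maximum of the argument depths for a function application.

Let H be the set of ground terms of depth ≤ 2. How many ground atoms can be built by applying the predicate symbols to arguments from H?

First count ground terms of depth ≤ 2.
Write N_k for the number of ground terms of depth ≤ k. A term of depth ≤ k is either a constant or a function symbol applied to arguments of depth ≤ k−1, so N_k = 2 + N_{k-1}.
N_0 = 2
N_1 = 2 + 2 = 4
N_2 = 2 + 4 = 6
So |H| = 6.
For each predicate symbol, the number of ground atoms is |H| raised to its arity; summing:
  P: 6;  S: 6^3 = 216
Total ground atoms: 6 + 216 = 222.

222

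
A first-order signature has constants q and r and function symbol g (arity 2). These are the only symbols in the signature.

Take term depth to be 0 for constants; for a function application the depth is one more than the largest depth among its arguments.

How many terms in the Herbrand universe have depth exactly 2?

32

Count level by level. With function symbols g/2, the terms of depth ≤ k are the 2 constants together with each function applied to depth-≤(k−1) tuples, so N_k = 2 + N_{k-1}^2.
N_0 = 2
N_1 = 2 + 2^2 = 6
N_2 = 2 + 6^2 = 38
Terms of depth exactly 2: N_2 − N_1 = 38 − 6 = 32.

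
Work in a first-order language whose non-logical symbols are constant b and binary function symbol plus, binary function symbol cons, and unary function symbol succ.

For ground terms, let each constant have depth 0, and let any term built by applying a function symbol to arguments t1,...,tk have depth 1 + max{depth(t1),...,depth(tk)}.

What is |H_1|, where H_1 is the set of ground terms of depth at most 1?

4

Write N_k for the number of ground terms of depth ≤ k. A term of depth ≤ k is either a constant or a function symbol applied to arguments of depth ≤ k−1, so N_k = 1 + N_{k-1}^2 + N_{k-1}^2 + N_{k-1}.
N_0 = 1
N_1 = 1 + 1^2 + 1^2 + 1 = 4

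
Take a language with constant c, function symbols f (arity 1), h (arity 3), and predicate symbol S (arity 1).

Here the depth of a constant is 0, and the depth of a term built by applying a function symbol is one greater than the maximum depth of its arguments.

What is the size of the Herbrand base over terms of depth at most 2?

31

First count ground terms of depth ≤ 2.
If N_k denotes the number of depth-≤k ground terms, the 1 constant gives N_0 = 1, and each function symbol of arity r contributes N_{k-1}^r new terms at level k: N_k = 1 + N_{k-1} + N_{k-1}^3.
N_0 = 1
N_1 = 1 + 1 + 1^3 = 3
N_2 = 1 + 3 + 3^3 = 31
So |H| = 31.
For each predicate symbol, the number of ground atoms is |H| raised to its arity; summing:
  S: 31
Total ground atoms: 31.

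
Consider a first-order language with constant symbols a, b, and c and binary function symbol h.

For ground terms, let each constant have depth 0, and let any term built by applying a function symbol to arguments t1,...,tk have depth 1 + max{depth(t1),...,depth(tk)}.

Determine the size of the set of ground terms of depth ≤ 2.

147

Let N_k = |{terms of depth ≤ k}|. Then N_0 = 3 and N_k = 3 + N_{k-1}^2 for k ≥ 1 (one summand per function symbol, arity giving the exponent).
N_0 = 3
N_1 = 3 + 3^2 = 12
N_2 = 3 + 12^2 = 147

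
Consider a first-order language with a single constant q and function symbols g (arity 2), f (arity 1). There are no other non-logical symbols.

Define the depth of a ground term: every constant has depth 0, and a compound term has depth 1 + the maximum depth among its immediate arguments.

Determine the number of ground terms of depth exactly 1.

Write N_k for the number of ground terms of depth ≤ k. A term of depth ≤ k is either a constant or a function symbol applied to arguments of depth ≤ k−1, so N_k = 1 + N_{k-1}^2 + N_{k-1}.
N_0 = 1
N_1 = 1 + 1^2 + 1 = 3
Terms of depth exactly 1: N_1 − N_0 = 3 − 1 = 2.

2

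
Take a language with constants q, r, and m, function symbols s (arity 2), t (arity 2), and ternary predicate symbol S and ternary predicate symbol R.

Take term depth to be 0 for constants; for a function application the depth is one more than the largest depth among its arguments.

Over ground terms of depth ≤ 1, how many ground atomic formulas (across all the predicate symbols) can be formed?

18522

First count ground terms of depth ≤ 1.
If N_k denotes the number of depth-≤k ground terms, the 3 constants give N_0 = 3, and each function symbol of arity r contributes N_{k-1}^r new terms at level k: N_k = 3 + N_{k-1}^2 + N_{k-1}^2.
N_0 = 3
N_1 = 3 + 3^2 + 3^2 = 21
So |H| = 21.
Ground atoms are formed by filling each argument slot of a predicate with a term from H, so an r-ary predicate gives |H|^r atoms:
  S: 21^3 = 9261;  R: 21^3 = 9261
Total ground atoms: 9261 + 9261 = 18522.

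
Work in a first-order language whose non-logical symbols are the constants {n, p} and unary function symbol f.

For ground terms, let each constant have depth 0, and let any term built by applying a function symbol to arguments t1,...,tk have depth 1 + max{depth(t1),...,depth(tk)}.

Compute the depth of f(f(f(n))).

3

depth(f(n)) = 1 + depth(n) = 1 + 0 = 1
depth(f(f(n))) = 1 + depth(f(n)) = 1 + 1 = 2
depth(f(f(f(n)))) = 1 + depth(f(f(n))) = 1 + 2 = 3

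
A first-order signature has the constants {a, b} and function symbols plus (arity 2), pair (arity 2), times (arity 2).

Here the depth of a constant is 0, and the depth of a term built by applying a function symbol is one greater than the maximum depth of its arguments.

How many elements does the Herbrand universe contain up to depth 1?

Count level by level. With function symbols plus/2, pair/2, times/2, the terms of depth ≤ k are the 2 constants together with each function applied to depth-≤(k−1) tuples, so N_k = 2 + N_{k-1}^2 + N_{k-1}^2 + N_{k-1}^2.
N_0 = 2
N_1 = 2 + 2^2 + 2^2 + 2^2 = 14

14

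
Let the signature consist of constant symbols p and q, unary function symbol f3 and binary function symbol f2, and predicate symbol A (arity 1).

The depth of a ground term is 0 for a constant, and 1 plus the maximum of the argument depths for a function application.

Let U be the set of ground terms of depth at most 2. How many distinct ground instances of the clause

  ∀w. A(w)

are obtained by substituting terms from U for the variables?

Ground terms of depth ≤ 2:
  Count level by level. With function symbols f3/1, f2/2, the terms of depth ≤ k are the 2 constants together with each function applied to depth-≤(k−1) tuples, so N_k = 2 + N_{k-1} + N_{k-1}^2.
  N_0 = 2
  N_1 = 2 + 2 + 2^2 = 8
  N_2 = 2 + 8 + 8^2 = 74
So there are 74 ground terms available for substitution.
The variable w ranges independently over the available ground terms, and distinct assignments produce distinct instances.
Number of ground instances = 74.

74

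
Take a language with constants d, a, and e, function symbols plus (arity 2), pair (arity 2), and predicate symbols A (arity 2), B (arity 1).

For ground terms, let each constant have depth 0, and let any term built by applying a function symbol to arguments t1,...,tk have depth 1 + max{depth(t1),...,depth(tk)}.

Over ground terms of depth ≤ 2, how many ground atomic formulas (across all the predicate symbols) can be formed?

First count ground terms of depth ≤ 2.
Let N_k count ground terms of depth at most k. Each non-constant term of depth ≤ k is some function symbol applied to depth-≤(k−1) arguments, giving N_k = 3 + N_{k-1}^2 + N_{k-1}^2.
N_0 = 3
N_1 = 3 + 3^2 + 3^2 = 21
N_2 = 3 + 21^2 + 21^2 = 885
So |H| = 885.
Ground atoms are formed by filling each argument slot of a predicate with a term from H, so an r-ary predicate gives |H|^r atoms:
  A: 885^2 = 783225;  B: 885
Total ground atoms: 783225 + 885 = 784110.

784110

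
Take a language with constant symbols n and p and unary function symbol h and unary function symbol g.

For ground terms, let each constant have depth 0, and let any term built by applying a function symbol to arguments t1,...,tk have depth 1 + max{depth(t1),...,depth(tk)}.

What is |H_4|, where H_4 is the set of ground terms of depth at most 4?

If N_k denotes the number of depth-≤k ground terms, the 2 constants give N_0 = 2, and each function symbol of arity r contributes N_{k-1}^r new terms at level k: N_k = 2 + N_{k-1} + N_{k-1}.
N_0 = 2
N_1 = 2 + 2 + 2 = 6
N_2 = 2 + 6 + 6 = 14
N_3 = 2 + 14 + 14 = 30
N_4 = 2 + 30 + 30 = 62

62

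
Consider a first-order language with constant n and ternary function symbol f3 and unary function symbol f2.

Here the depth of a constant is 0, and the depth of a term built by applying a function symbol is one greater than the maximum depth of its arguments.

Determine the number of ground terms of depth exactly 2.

28

Count level by level. With function symbols f3/3, f2/1, the terms of depth ≤ k are the 1 constant together with each function applied to depth-≤(k−1) tuples, so N_k = 1 + N_{k-1}^3 + N_{k-1}.
N_0 = 1
N_1 = 1 + 1^3 + 1 = 3
N_2 = 1 + 3^3 + 3 = 31
Terms of depth exactly 2: N_2 − N_1 = 31 − 3 = 28.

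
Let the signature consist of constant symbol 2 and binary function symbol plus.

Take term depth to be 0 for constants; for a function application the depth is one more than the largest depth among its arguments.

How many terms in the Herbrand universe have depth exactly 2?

Write N_k for the number of ground terms of depth ≤ k. A term of depth ≤ k is either a constant or a function symbol applied to arguments of depth ≤ k−1, so N_k = 1 + N_{k-1}^2.
N_0 = 1
N_1 = 1 + 1^2 = 2
N_2 = 1 + 2^2 = 5
Terms of depth exactly 2: N_2 − N_1 = 5 − 2 = 3.

3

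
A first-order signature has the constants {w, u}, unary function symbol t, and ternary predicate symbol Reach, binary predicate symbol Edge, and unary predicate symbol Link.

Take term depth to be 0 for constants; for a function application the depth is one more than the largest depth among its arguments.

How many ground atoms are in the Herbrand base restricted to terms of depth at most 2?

First count ground terms of depth ≤ 2.
Let N_k = |{terms of depth ≤ k}|. Then N_0 = 2 and N_k = 2 + N_{k-1} for k ≥ 1 (one summand per function symbol, arity giving the exponent).
N_0 = 2
N_1 = 2 + 2 = 4
N_2 = 2 + 4 = 6
So |H| = 6.
A ground atom is a predicate applied to a tuple of terms from H, so the count is the sum over predicates of |H|^arity:
  Reach: 6^3 = 216;  Edge: 6^2 = 36;  Link: 6
Total ground atoms: 216 + 36 + 6 = 258.

258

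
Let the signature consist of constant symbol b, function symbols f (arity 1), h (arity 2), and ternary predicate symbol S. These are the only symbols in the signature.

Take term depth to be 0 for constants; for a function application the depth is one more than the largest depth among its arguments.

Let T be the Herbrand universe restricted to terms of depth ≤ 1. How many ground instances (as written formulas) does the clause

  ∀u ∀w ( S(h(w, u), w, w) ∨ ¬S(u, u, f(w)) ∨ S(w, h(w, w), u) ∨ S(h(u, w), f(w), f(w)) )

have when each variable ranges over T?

9

Ground terms of depth ≤ 1:
  Count level by level. With function symbols f/1, h/2, the terms of depth ≤ k are the 1 constant together with each function applied to depth-≤(k−1) tuples, so N_k = 1 + N_{k-1} + N_{k-1}^2.
  N_0 = 1
  N_1 = 1 + 1 + 1^2 = 3
  Explicitly: b, f(b), h(b, b).
So there are 3 ground terms available for substitution.
There are 2 variables to instantiate (u, w), each occurring in at least one literal, so different choices give different ground instances.
Number of ground instances = 3^2 = 9.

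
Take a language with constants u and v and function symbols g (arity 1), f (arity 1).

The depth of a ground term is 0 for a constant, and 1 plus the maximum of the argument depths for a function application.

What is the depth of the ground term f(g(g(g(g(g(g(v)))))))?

depth(g(v)) = 1 + depth(v) = 1 + 0 = 1
depth(g(g(v))) = 1 + depth(g(v)) = 1 + 1 = 2
depth(g(g(g(v)))) = 1 + depth(g(g(v))) = 1 + 2 = 3
depth(g(g(g(g(v))))) = 1 + depth(g(g(g(v)))) = 1 + 3 = 4
depth(g(g(g(g(g(v)))))) = 1 + depth(g(g(g(g(v))))) = 1 + 4 = 5
depth(g(g(g(g(g(g(v))))))) = 1 + depth(g(g(g(g(g(v)))))) = 1 + 5 = 6
depth(f(g(g(g(g(g(g(v)))))))) = 1 + depth(g(g(g(g(g(g(v))))))) = 1 + 6 = 7

7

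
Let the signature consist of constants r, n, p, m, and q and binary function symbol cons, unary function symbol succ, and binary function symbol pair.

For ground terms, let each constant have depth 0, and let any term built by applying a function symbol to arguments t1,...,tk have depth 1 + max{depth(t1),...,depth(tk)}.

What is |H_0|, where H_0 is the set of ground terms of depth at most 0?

5

Count level by level. With function symbols cons/2, succ/1, pair/2, the terms of depth ≤ k are the 5 constants together with each function applied to depth-≤(k−1) tuples, so N_k = 5 + N_{k-1}^2 + N_{k-1} + N_{k-1}^2.
N_0 = 5
Explicitly: r, n, p, m, q.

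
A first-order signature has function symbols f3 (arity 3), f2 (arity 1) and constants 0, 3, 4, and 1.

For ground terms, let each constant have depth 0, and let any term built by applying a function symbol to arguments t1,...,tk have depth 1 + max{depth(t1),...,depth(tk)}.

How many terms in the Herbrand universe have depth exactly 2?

If N_k denotes the number of depth-≤k ground terms, the 4 constants give N_0 = 4, and each function symbol of arity r contributes N_{k-1}^r new terms at level k: N_k = 4 + N_{k-1}^3 + N_{k-1}.
N_0 = 4
N_1 = 4 + 4^3 + 4 = 72
N_2 = 4 + 72^3 + 72 = 373324
Terms of depth exactly 2: N_2 − N_1 = 373324 − 72 = 373252.

373252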